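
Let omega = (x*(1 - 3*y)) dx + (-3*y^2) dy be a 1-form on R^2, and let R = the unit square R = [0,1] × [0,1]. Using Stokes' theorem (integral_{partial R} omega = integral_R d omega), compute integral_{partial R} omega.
integral_(partial R) omega = 3/2

Stokes: integral_partial_R omega = integral_R d omega with d omega = (∂Q/∂x - ∂P/∂y) dx ∧ dy.
  ∂Q/∂x = 0
  ∂P/∂y = -3*x
  integrand = ∂Q/∂x - ∂P/∂y = 3*x.
Integrating over R: integral_0^1 integral_0^1 (3*x) dx dy = 3/2.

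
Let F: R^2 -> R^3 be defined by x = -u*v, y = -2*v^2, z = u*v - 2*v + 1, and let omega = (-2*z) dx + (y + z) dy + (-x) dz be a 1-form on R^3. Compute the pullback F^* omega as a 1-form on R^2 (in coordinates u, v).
F^* omega = (v*(3*u*v - 4*v + 2)) du + (3*u^2*v - 4*u*v^2 - 6*u*v + 2*u + 8*v^3 + 8*v^2 - 4*v) dv

Using F^*(f dg) = (f ∘ F) d(g ∘ F), substitute each coordinate x_i by F_i(u, v) in f_i, and replace dx_i by d F_i = (∂F_i/∂u) du + (∂F_i/∂v) dv.
  For the x component: f_1(F) = -2*u*v + 4*v - 2; d F_1 = (-v) du + (-u) dv
  For the y component: f_2(F) = u*v - 2*v^2 - 2*v + 1; d F_2 = (0) du + (-4*v) dv
  For the z component: f_3(F) = u*v; d F_3 = (v) du + (u - 2) dv
Combining and collecting du, dv coefficients:
  coeff of du: v*(3*u*v - 4*v + 2)
  coeff of dv: 3*u^2*v - 4*u*v^2 - 6*u*v + 2*u + 8*v^3 + 8*v^2 - 4*v
F^* omega = (v*(3*u*v - 4*v + 2)) du + (3*u^2*v - 4*u*v^2 - 6*u*v + 2*u + 8*v^3 + 8*v^2 - 4*v) dv.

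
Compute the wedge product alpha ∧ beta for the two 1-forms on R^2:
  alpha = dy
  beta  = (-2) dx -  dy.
alpha ∧ beta = (2) dx ∧ dy

Distribute the wedge, using dx_i ∧ dx_j = -dx_j ∧ dx_i and dx_i ∧ dx_i = 0. For each pair (i, j) with i < j, the coefficient of dx_i ∧ dx_j in alpha ∧ beta is (alpha_i * beta_j - alpha_j * beta_i). Collecting: alpha ∧ beta = (2) dx ∧ dy.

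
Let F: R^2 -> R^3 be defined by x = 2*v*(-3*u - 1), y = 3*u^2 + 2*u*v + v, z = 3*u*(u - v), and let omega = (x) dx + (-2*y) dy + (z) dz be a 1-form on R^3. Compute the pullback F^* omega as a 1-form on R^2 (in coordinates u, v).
F^* omega = (-18*u^3 - 63*u^2*v + 37*u*v^2 - 12*u*v + 8*v^2) du + (-21*u^3 + 37*u^2*v - 6*u^2 + 16*u*v + 2*v) dv

Using F^*(f dg) = (f ∘ F) d(g ∘ F), substitute each coordinate x_i by F_i(u, v) in f_i, and replace dx_i by d F_i = (∂F_i/∂u) du + (∂F_i/∂v) dv.
  For the x component: f_1(F) = 2*v*(-3*u - 1); d F_1 = (-6*v) du + (-6*u - 2) dv
  For the y component: f_2(F) = -6*u^2 - 4*u*v - 2*v; d F_2 = (6*u + 2*v) du + (2*u + 1) dv
  For the z component: f_3(F) = 3*u*(u - v); d F_3 = (6*u - 3*v) du + (-3*u) dv
Combining and collecting du, dv coefficients:
  coeff of du: -18*u^3 - 63*u^2*v + 37*u*v^2 - 12*u*v + 8*v^2
  coeff of dv: -21*u^3 + 37*u^2*v - 6*u^2 + 16*u*v + 2*v
F^* omega = (-18*u^3 - 63*u^2*v + 37*u*v^2 - 12*u*v + 8*v^2) du + (-21*u^3 + 37*u^2*v - 6*u^2 + 16*u*v + 2*v) dv.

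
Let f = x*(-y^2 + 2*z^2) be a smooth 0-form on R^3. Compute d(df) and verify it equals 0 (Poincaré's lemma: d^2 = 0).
d(df) = 0

Step 1: df = sum_i (∂f/∂x_i) dx_i = (-y^2 + 2*z^2) dx + (-2*x*y) dy + (4*x*z) dz.
Step 2: Apply d again. Using the 1-form formula, the coefficient of dx ∧ dy in d(df) is ∂^2 f/∂x ∂y - ∂^2 f/∂y ∂x = (-2*y) - (-2*y) = 0 (equality of mixed partials for smooth f).
Similarly for dx ∧ dz and dy ∧ dz — all coefficients vanish. So d(df) = 0.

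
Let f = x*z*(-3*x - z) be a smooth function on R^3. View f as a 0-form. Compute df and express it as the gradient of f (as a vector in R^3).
df = (z*(-6*x - z)) dx + (0) dy + (x*(-3*x - 2*z)) dz; grad f = (z*(-6*x - z), 0, x*(-3*x - 2*z))

For a 0-form f, d f = (∂f/∂x) dx + (∂f/∂y) dy + (∂f/∂z) dz. The components of the vector representation are exactly the entries of grad f in Cartesian coordinates:
  ∂f/∂x = z*(-6*x - z)
  ∂f/∂y = 0
  ∂f/∂z = x*(-3*x - 2*z).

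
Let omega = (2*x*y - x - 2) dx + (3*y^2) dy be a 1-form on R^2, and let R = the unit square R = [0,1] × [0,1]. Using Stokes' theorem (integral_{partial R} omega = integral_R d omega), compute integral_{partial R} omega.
integral_(partial R) omega = -1

Stokes: integral_partial_R omega = integral_R d omega with d omega = (∂Q/∂x - ∂P/∂y) dx ∧ dy.
  ∂Q/∂x = 0
  ∂P/∂y = 2*x
  integrand = ∂Q/∂x - ∂P/∂y = -2*x.
Integrating over R: integral_0^1 integral_0^1 (-2*x) dx dy = -1.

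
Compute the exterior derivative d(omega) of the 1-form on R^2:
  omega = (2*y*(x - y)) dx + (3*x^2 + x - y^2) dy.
d(omega) = (4*x + 4*y + 1) dx ∧ dy

For a 1-form omega = sum_i f_i dx_i, the exterior derivative is
  d(omega) = sum_{i < j} (∂f_j/∂x_i - ∂f_i/∂x_j) dx_i ∧ dx_j.
  coefficient of dx ∧ dy: ∂f_2/∂x - ∂f_1/∂y = ∂(3*x^2 + x - y^2)/∂x - ∂(2*y*(x - y))/∂y = 4*x + 4*y + 1
Assembling: d(omega) = (4*x + 4*y + 1) dx ∧ dy.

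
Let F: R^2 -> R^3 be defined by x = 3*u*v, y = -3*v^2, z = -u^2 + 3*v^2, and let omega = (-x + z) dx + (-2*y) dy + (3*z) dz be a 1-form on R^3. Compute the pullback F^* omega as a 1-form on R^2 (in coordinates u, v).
F^* omega = (6*u^3 - 3*u^2*v - 27*u*v^2 + 9*v^3) du + (-3*u^3 - 27*u^2*v + 9*u*v^2 + 18*v^3) dv

Using F^*(f dg) = (f ∘ F) d(g ∘ F), substitute each coordinate x_i by F_i(u, v) in f_i, and replace dx_i by d F_i = (∂F_i/∂u) du + (∂F_i/∂v) dv.
  For the x component: f_1(F) = -u^2 - 3*u*v + 3*v^2; d F_1 = (3*v) du + (3*u) dv
  For the y component: f_2(F) = 6*v^2; d F_2 = (0) du + (-6*v) dv
  For the z component: f_3(F) = -3*u^2 + 9*v^2; d F_3 = (-2*u) du + (6*v) dv
Combining and collecting du, dv coefficients:
  coeff of du: 6*u^3 - 3*u^2*v - 27*u*v^2 + 9*v^3
  coeff of dv: -3*u^3 - 27*u^2*v + 9*u*v^2 + 18*v^3
F^* omega = (6*u^3 - 3*u^2*v - 27*u*v^2 + 9*v^3) du + (-3*u^3 - 27*u^2*v + 9*u*v^2 + 18*v^3) dv.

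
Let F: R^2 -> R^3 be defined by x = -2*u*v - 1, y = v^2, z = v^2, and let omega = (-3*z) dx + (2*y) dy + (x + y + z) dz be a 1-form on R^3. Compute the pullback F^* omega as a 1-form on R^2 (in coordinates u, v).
F^* omega = (6*v^3) du + (2*v*(u*v + 4*v^2 - 1)) dv

Using F^*(f dg) = (f ∘ F) d(g ∘ F), substitute each coordinate x_i by F_i(u, v) in f_i, and replace dx_i by d F_i = (∂F_i/∂u) du + (∂F_i/∂v) dv.
  For the x component: f_1(F) = -3*v^2; d F_1 = (-2*v) du + (-2*u) dv
  For the y component: f_2(F) = 2*v^2; d F_2 = (0) du + (2*v) dv
  For the z component: f_3(F) = -2*u*v + 2*v^2 - 1; d F_3 = (0) du + (2*v) dv
Combining and collecting du, dv coefficients:
  coeff of du: 6*v^3
  coeff of dv: 2*v*(u*v + 4*v^2 - 1)
F^* omega = (6*v^3) du + (2*v*(u*v + 4*v^2 - 1)) dv.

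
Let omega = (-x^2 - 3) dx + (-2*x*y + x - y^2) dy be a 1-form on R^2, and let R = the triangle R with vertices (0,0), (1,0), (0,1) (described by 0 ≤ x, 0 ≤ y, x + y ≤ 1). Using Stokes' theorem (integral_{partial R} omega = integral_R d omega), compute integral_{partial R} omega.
integral_(partial R) omega = 1/6

Stokes: integral_partial_R omega = integral_R d omega with d omega = (∂Q/∂x - ∂P/∂y) dx ∧ dy.
  ∂Q/∂x = 1 - 2*y
  ∂P/∂y = 0
  integrand = ∂Q/∂x - ∂P/∂y = 1 - 2*y.
Integrating over R: integral_0^1 integral_0^{1-x} (1 - 2*y) dy dx = 1/6.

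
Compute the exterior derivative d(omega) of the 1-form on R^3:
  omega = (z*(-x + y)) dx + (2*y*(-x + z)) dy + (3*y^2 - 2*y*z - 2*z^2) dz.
d(omega) = (-2*y - z) dx ∧ dy + (x - y) dx ∧ dz + (4*y - 2*z) dy ∧ dz

For a 1-form omega = sum_i f_i dx_i, the exterior derivative is
  d(omega) = sum_{i < j} (∂f_j/∂x_i - ∂f_i/∂x_j) dx_i ∧ dx_j.
  coefficient of dx ∧ dy: ∂f_2/∂x - ∂f_1/∂y = ∂(2*y*(-x + z))/∂x - ∂(z*(-x + y))/∂y = -2*y - z
  coefficient of dx ∧ dz: ∂f_3/∂x - ∂f_1/∂z = ∂(3*y^2 - 2*y*z - 2*z^2)/∂x - ∂(z*(-x + y))/∂z = x - y
  coefficient of dy ∧ dz: ∂f_3/∂y - ∂f_2/∂z = ∂(3*y^2 - 2*y*z - 2*z^2)/∂y - ∂(2*y*(-x + z))/∂z = 4*y - 2*z
Assembling: d(omega) = (-2*y - z) dx ∧ dy + (x - y) dx ∧ dz + (4*y - 2*z) dy ∧ dz.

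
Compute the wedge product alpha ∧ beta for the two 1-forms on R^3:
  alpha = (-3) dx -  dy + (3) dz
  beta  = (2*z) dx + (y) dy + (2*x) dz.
alpha ∧ beta = (-3*y + 2*z) dx ∧ dy + (-6*x - 6*z) dx ∧ dz + (-2*x - 3*y) dy ∧ dz

Distribute the wedge, using dx_i ∧ dx_j = -dx_j ∧ dx_i and dx_i ∧ dx_i = 0. For each pair (i, j) with i < j, the coefficient of dx_i ∧ dx_j in alpha ∧ beta is (alpha_i * beta_j - alpha_j * beta_i). Collecting: alpha ∧ beta = (-3*y + 2*z) dx ∧ dy + (-6*x - 6*z) dx ∧ dz + (-2*x - 3*y) dy ∧ dz.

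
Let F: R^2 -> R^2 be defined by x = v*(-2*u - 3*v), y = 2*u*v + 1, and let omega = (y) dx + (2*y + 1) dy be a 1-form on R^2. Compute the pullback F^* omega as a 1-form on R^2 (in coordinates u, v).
F^* omega = (4*v*(u*v + 1)) du + (4*u^2*v - 12*u*v^2 + 4*u - 6*v) dv

Using F^*(f dg) = (f ∘ F) d(g ∘ F), substitute each coordinate x_i by F_i(u, v) in f_i, and replace dx_i by d F_i = (∂F_i/∂u) du + (∂F_i/∂v) dv.
  For the x component: f_1(F) = 2*u*v + 1; d F_1 = (-2*v) du + (-2*u - 6*v) dv
  For the y component: f_2(F) = 4*u*v + 3; d F_2 = (2*v) du + (2*u) dv
Combining and collecting du, dv coefficients:
  coeff of du: 4*v*(u*v + 1)
  coeff of dv: 4*u^2*v - 12*u*v^2 + 4*u - 6*v
F^* omega = (4*v*(u*v + 1)) du + (4*u^2*v - 12*u*v^2 + 4*u - 6*v) dv.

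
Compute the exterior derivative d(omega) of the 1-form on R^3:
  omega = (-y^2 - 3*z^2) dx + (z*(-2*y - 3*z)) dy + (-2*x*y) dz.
d(omega) = (2*y) dx ∧ dy + (-2*y + 6*z) dx ∧ dz + (-2*x + 2*y + 6*z) dy ∧ dz

For a 1-form omega = sum_i f_i dx_i, the exterior derivative is
  d(omega) = sum_{i < j} (∂f_j/∂x_i - ∂f_i/∂x_j) dx_i ∧ dx_j.
  coefficient of dx ∧ dy: ∂f_2/∂x - ∂f_1/∂y = ∂(z*(-2*y - 3*z))/∂x - ∂(-y^2 - 3*z^2)/∂y = 2*y
  coefficient of dx ∧ dz: ∂f_3/∂x - ∂f_1/∂z = ∂(-2*x*y)/∂x - ∂(-y^2 - 3*z^2)/∂z = -2*y + 6*z
  coefficient of dy ∧ dz: ∂f_3/∂y - ∂f_2/∂z = ∂(-2*x*y)/∂y - ∂(z*(-2*y - 3*z))/∂z = -2*x + 2*y + 6*z
Assembling: d(omega) = (2*y) dx ∧ dy + (-2*y + 6*z) dx ∧ dz + (-2*x + 2*y + 6*z) dy ∧ dz.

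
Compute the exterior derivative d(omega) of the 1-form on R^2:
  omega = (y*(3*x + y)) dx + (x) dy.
d(omega) = (-3*x - 2*y + 1) dx ∧ dy

For a 1-form omega = sum_i f_i dx_i, the exterior derivative is
  d(omega) = sum_{i < j} (∂f_j/∂x_i - ∂f_i/∂x_j) dx_i ∧ dx_j.
  coefficient of dx ∧ dy: ∂f_2/∂x - ∂f_1/∂y = ∂(x)/∂x - ∂(y*(3*x + y))/∂y = -3*x - 2*y + 1
Assembling: d(omega) = (-3*x - 2*y + 1) dx ∧ dy.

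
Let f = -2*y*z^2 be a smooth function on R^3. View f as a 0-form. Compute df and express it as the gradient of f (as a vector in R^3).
df = (0) dx + (-2*z^2) dy + (-4*y*z) dz; grad f = (0, -2*z^2, -4*y*z)

For a 0-form f, d f = (∂f/∂x) dx + (∂f/∂y) dy + (∂f/∂z) dz. The components of the vector representation are exactly the entries of grad f in Cartesian coordinates:
  ∂f/∂x = 0
  ∂f/∂y = -2*z^2
  ∂f/∂z = -4*y*z.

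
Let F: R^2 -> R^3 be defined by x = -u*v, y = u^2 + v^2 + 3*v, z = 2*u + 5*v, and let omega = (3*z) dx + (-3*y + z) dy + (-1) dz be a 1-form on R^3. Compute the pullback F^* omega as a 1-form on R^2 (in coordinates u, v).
F^* omega = (-6*u^3 + 4*u^2 - 6*u*v^2 - 14*u*v - 15*v^2 - 2) du + (-6*u^2*v - 15*u^2 - 11*u*v + 6*u - 6*v^3 - 17*v^2 - 12*v - 5) dv

Using F^*(f dg) = (f ∘ F) d(g ∘ F), substitute each coordinate x_i by F_i(u, v) in f_i, and replace dx_i by d F_i = (∂F_i/∂u) du + (∂F_i/∂v) dv.
  For the x component: f_1(F) = 6*u + 15*v; d F_1 = (-v) du + (-u) dv
  For the y component: f_2(F) = -3*u^2 + 2*u - 3*v^2 - 4*v; d F_2 = (2*u) du + (2*v + 3) dv
  For the z component: f_3(F) = -1; d F_3 = (2) du + (5) dv
Combining and collecting du, dv coefficients:
  coeff of du: -6*u^3 + 4*u^2 - 6*u*v^2 - 14*u*v - 15*v^2 - 2
  coeff of dv: -6*u^2*v - 15*u^2 - 11*u*v + 6*u - 6*v^3 - 17*v^2 - 12*v - 5
F^* omega = (-6*u^3 + 4*u^2 - 6*u*v^2 - 14*u*v - 15*v^2 - 2) du + (-6*u^2*v - 15*u^2 - 11*u*v + 6*u - 6*v^3 - 17*v^2 - 12*v - 5) dv.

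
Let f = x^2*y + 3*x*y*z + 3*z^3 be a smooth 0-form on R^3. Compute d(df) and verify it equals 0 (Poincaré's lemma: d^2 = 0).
d(df) = 0

Step 1: df = sum_i (∂f/∂x_i) dx_i = (y*(2*x + 3*z)) dx + (x*(x + 3*z)) dy + (3*x*y + 9*z^2) dz.
Step 2: Apply d again. Using the 1-form formula, the coefficient of dx ∧ dy in d(df) is ∂^2 f/∂x ∂y - ∂^2 f/∂y ∂x = (2*x + 3*z) - (2*x + 3*z) = 0 (equality of mixed partials for smooth f).
Similarly for dx ∧ dz and dy ∧ dz — all coefficients vanish. So d(df) = 0.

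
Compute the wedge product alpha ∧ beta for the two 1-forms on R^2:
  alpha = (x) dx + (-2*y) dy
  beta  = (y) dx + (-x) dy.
alpha ∧ beta = (-x^2 + 2*y^2) dx ∧ dy

Distribute the wedge, using dx_i ∧ dx_j = -dx_j ∧ dx_i and dx_i ∧ dx_i = 0. For each pair (i, j) with i < j, the coefficient of dx_i ∧ dx_j in alpha ∧ beta is (alpha_i * beta_j - alpha_j * beta_i). Collecting: alpha ∧ beta = (-x^2 + 2*y^2) dx ∧ dy.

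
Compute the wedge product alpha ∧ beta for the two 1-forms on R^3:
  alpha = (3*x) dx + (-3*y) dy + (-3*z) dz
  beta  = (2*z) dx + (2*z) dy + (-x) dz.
alpha ∧ beta = (6*z*(x + y)) dx ∧ dy + (-3*x^2 + 6*z^2) dx ∧ dz + (3*x*y + 6*z^2) dy ∧ dz

Distribute the wedge, using dx_i ∧ dx_j = -dx_j ∧ dx_i and dx_i ∧ dx_i = 0. For each pair (i, j) with i < j, the coefficient of dx_i ∧ dx_j in alpha ∧ beta is (alpha_i * beta_j - alpha_j * beta_i). Collecting: alpha ∧ beta = (6*z*(x + y)) dx ∧ dy + (-3*x^2 + 6*z^2) dx ∧ dz + (3*x*y + 6*z^2) dy ∧ dz.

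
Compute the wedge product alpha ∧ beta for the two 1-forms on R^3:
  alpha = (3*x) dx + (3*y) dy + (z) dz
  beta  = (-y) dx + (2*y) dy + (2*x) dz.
alpha ∧ beta = (3*y*(2*x + y)) dx ∧ dy + (6*x^2 + y*z) dx ∧ dz + (2*y*(3*x - z)) dy ∧ dz

Distribute the wedge, using dx_i ∧ dx_j = -dx_j ∧ dx_i and dx_i ∧ dx_i = 0. For each pair (i, j) with i < j, the coefficient of dx_i ∧ dx_j in alpha ∧ beta is (alpha_i * beta_j - alpha_j * beta_i). Collecting: alpha ∧ beta = (3*y*(2*x + y)) dx ∧ dy + (6*x^2 + y*z) dx ∧ dz + (2*y*(3*x - z)) dy ∧ dz.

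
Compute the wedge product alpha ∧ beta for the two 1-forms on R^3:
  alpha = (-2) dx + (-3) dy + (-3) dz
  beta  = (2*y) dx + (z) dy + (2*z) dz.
alpha ∧ beta = (6*y - 2*z) dx ∧ dy + (6*y - 4*z) dx ∧ dz + (-3*z) dy ∧ dz

Distribute the wedge, using dx_i ∧ dx_j = -dx_j ∧ dx_i and dx_i ∧ dx_i = 0. For each pair (i, j) with i < j, the coefficient of dx_i ∧ dx_j in alpha ∧ beta is (alpha_i * beta_j - alpha_j * beta_i). Collecting: alpha ∧ beta = (6*y - 2*z) dx ∧ dy + (6*y - 4*z) dx ∧ dz + (-3*z) dy ∧ dz.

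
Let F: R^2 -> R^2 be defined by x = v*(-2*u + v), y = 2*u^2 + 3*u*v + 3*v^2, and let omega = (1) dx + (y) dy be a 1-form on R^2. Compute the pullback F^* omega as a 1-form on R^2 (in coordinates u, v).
F^* omega = (8*u^3 + 18*u^2*v + 21*u*v^2 + 9*v^3 - 2*v) du + (6*u^3 + 21*u^2*v + 27*u*v^2 - 2*u + 18*v^3 + 2*v) dv

Using F^*(f dg) = (f ∘ F) d(g ∘ F), substitute each coordinate x_i by F_i(u, v) in f_i, and replace dx_i by d F_i = (∂F_i/∂u) du + (∂F_i/∂v) dv.
  For the x component: f_1(F) = 1; d F_1 = (-2*v) du + (-2*u + 2*v) dv
  For the y component: f_2(F) = 2*u^2 + 3*u*v + 3*v^2; d F_2 = (4*u + 3*v) du + (3*u + 6*v) dv
Combining and collecting du, dv coefficients:
  coeff of du: 8*u^3 + 18*u^2*v + 21*u*v^2 + 9*v^3 - 2*v
  coeff of dv: 6*u^3 + 21*u^2*v + 27*u*v^2 - 2*u + 18*v^3 + 2*v
F^* omega = (8*u^3 + 18*u^2*v + 21*u*v^2 + 9*v^3 - 2*v) du + (6*u^3 + 21*u^2*v + 27*u*v^2 - 2*u + 18*v^3 + 2*v) dv.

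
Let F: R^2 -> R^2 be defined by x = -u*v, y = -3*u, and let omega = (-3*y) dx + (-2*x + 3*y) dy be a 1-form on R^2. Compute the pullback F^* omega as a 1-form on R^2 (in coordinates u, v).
F^* omega = (3*u*(9 - 5*v)) du + (-9*u^2) dv

Using F^*(f dg) = (f ∘ F) d(g ∘ F), substitute each coordinate x_i by F_i(u, v) in f_i, and replace dx_i by d F_i = (∂F_i/∂u) du + (∂F_i/∂v) dv.
  For the x component: f_1(F) = 9*u; d F_1 = (-v) du + (-u) dv
  For the y component: f_2(F) = u*(2*v - 9); d F_2 = (-3) du + (0) dv
Combining and collecting du, dv coefficients:
  coeff of du: 3*u*(9 - 5*v)
  coeff of dv: -9*u^2
F^* omega = (3*u*(9 - 5*v)) du + (-9*u^2) dv.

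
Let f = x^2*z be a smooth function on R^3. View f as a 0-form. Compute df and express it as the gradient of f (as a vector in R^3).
df = (2*x*z) dx + (0) dy + (x^2) dz; grad f = (2*x*z, 0, x^2)

For a 0-form f, d f = (∂f/∂x) dx + (∂f/∂y) dy + (∂f/∂z) dz. The components of the vector representation are exactly the entries of grad f in Cartesian coordinates:
  ∂f/∂x = 2*x*z
  ∂f/∂y = 0
  ∂f/∂z = x^2.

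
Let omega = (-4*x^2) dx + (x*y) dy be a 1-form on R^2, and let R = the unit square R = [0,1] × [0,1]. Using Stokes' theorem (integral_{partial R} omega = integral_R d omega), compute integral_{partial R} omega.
integral_(partial R) omega = 1/2

Stokes: integral_partial_R omega = integral_R d omega with d omega = (∂Q/∂x - ∂P/∂y) dx ∧ dy.
  ∂Q/∂x = y
  ∂P/∂y = 0
  integrand = ∂Q/∂x - ∂P/∂y = y.
Integrating over R: integral_0^1 integral_0^1 (y) dx dy = 1/2.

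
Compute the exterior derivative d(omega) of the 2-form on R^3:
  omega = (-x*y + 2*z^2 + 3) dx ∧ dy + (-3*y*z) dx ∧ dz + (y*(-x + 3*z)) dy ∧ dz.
d(omega) = (-y + 7*z) dx ∧ dy ∧ dz

For a 2-form omega = sum_{i<j} g_{ij} dx_i ∧ dx_j, the exterior derivative is
  d(omega) = sum_{i<j} d(g_{ij}) ∧ dx_i ∧ dx_j = sum_{i<j, k} (∂g_{ij}/∂x_k) dx_k ∧ dx_i ∧ dx_j.
Expand each term, using dx_k ∧ dx_i ∧ dx_j = sgn(permutation) dx_{(a)} ∧ dx_{(b)} ∧ dx_{(c)} with (a < b < c) sorted:
  d(-x*y + 2*z^2 + 3) includes (∂/∂z)(-x*y + 2*z^2 + 3) dz = (4*z) dz, which multiplied by dx ∧ dy gives (4*z) dx ∧ dy ∧ dz
  d(-3*y*z) includes (∂/∂y)(-3*y*z) dy = (-3*z) dy, which multiplied by dx ∧ dz gives (3*z) dx ∧ dy ∧ dz
  d(y*(-x + 3*z)) includes (∂/∂x)(y*(-x + 3*z)) dx = (-y) dx, which multiplied by dy ∧ dz gives (-y) dx ∧ dy ∧ dz
Collecting like 3-forms: d(omega) = (-y + 7*z) dx ∧ dy ∧ dz.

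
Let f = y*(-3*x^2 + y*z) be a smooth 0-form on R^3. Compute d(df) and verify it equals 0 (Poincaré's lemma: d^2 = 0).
d(df) = 0

Step 1: df = sum_i (∂f/∂x_i) dx_i = (-6*x*y) dx + (-3*x^2 + 2*y*z) dy + (y^2) dz.
Step 2: Apply d again. Using the 1-form formula, the coefficient of dx ∧ dy in d(df) is ∂^2 f/∂x ∂y - ∂^2 f/∂y ∂x = (-6*x) - (-6*x) = 0 (equality of mixed partials for smooth f).
Similarly for dx ∧ dz and dy ∧ dz — all coefficients vanish. So d(df) = 0.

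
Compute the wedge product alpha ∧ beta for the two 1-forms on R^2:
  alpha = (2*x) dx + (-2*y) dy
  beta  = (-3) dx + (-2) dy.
alpha ∧ beta = (-4*x - 6*y) dx ∧ dy

Distribute the wedge, using dx_i ∧ dx_j = -dx_j ∧ dx_i and dx_i ∧ dx_i = 0. For each pair (i, j) with i < j, the coefficient of dx_i ∧ dx_j in alpha ∧ beta is (alpha_i * beta_j - alpha_j * beta_i). Collecting: alpha ∧ beta = (-4*x - 6*y) dx ∧ dy.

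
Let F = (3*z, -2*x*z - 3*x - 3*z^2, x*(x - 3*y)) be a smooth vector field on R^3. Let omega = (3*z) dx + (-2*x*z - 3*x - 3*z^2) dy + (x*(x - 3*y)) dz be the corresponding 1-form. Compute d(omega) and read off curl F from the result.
d(omega) = (-x + 6*z) dy ∧ dz + (-2*x + 3*y + 3) dz ∧ dx + (-2*z - 3) dx ∧ dy; curl F = (-x + 6*z, -2*x + 3*y + 3, -2*z - 3)

d omega = sum_{i<j} (∂f_j/∂x_i - ∂f_i/∂x_j) dx_i ∧ dx_j. Under the identification (dy ∧ dz, dz ∧ dx, dx ∧ dy) ↔ (e_x, e_y, e_z), the coefficients are exactly the components of curl F. Compute:
  ∂R/∂y - ∂Q/∂z = (-3*x) - (-2*x - 6*z) = -x + 6*z
  ∂P/∂z - ∂R/∂x = (3) - (2*x - 3*y) = -2*x + 3*y + 3
  ∂Q/∂x - ∂P/∂y = (-2*z - 3) - (0) = -2*z - 3.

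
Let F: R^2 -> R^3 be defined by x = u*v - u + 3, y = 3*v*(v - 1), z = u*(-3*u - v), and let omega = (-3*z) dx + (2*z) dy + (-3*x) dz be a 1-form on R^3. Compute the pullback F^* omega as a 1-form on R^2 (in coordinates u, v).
F^* omega = (27*u^2*v - 27*u^2 + 6*u*v^2 - 6*u*v + 54*u + 9*v) du + (3*u*(3*u^2 - 10*u*v + 5*u - 4*v^2 + 2*v + 3)) dv

Using F^*(f dg) = (f ∘ F) d(g ∘ F), substitute each coordinate x_i by F_i(u, v) in f_i, and replace dx_i by d F_i = (∂F_i/∂u) du + (∂F_i/∂v) dv.
  For the x component: f_1(F) = 3*u*(3*u + v); d F_1 = (v - 1) du + (u) dv
  For the y component: f_2(F) = 2*u*(-3*u - v); d F_2 = (0) du + (6*v - 3) dv
  For the z component: f_3(F) = -3*u*v + 3*u - 9; d F_3 = (-6*u - v) du + (-u) dv
Combining and collecting du, dv coefficients:
  coeff of du: 27*u^2*v - 27*u^2 + 6*u*v^2 - 6*u*v + 54*u + 9*v
  coeff of dv: 3*u*(3*u^2 - 10*u*v + 5*u - 4*v^2 + 2*v + 3)
F^* omega = (27*u^2*v - 27*u^2 + 6*u*v^2 - 6*u*v + 54*u + 9*v) du + (3*u*(3*u^2 - 10*u*v + 5*u - 4*v^2 + 2*v + 3)) dv.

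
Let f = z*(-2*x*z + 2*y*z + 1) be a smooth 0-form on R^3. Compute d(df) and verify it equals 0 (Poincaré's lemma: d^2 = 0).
d(df) = 0

Step 1: df = sum_i (∂f/∂x_i) dx_i = (-2*z^2) dx + (2*z^2) dy + (-4*x*z + 4*y*z + 1) dz.
Step 2: Apply d again. Using the 1-form formula, the coefficient of dx ∧ dy in d(df) is ∂^2 f/∂x ∂y - ∂^2 f/∂y ∂x = (0) - (0) = 0 (equality of mixed partials for smooth f).
Similarly for dx ∧ dz and dy ∧ dz — all coefficients vanish. So d(df) = 0.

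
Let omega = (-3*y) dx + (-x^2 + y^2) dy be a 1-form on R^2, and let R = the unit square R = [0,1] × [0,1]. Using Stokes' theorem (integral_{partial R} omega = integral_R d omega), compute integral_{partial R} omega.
integral_(partial R) omega = 2

Stokes: integral_partial_R omega = integral_R d omega with d omega = (∂Q/∂x - ∂P/∂y) dx ∧ dy.
  ∂Q/∂x = -2*x
  ∂P/∂y = -3
  integrand = ∂Q/∂x - ∂P/∂y = 3 - 2*x.
Integrating over R: integral_0^1 integral_0^1 (3 - 2*x) dx dy = 2.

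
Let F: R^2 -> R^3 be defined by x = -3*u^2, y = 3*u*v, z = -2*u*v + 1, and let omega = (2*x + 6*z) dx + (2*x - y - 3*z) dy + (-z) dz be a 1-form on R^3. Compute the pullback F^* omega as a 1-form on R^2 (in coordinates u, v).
F^* omega = (36*u^3 + 54*u^2*v + 5*u*v^2 - 36*u - 7*v) du + (u*(-18*u^2 + 5*u*v - 7)) dv

Using F^*(f dg) = (f ∘ F) d(g ∘ F), substitute each coordinate x_i by F_i(u, v) in f_i, and replace dx_i by d F_i = (∂F_i/∂u) du + (∂F_i/∂v) dv.
  For the x component: f_1(F) = -6*u^2 - 12*u*v + 6; d F_1 = (-6*u) du + (0) dv
  For the y component: f_2(F) = -6*u^2 + 3*u*v - 3; d F_2 = (3*v) du + (3*u) dv
  For the z component: f_3(F) = 2*u*v - 1; d F_3 = (-2*v) du + (-2*u) dv
Combining and collecting du, dv coefficients:
  coeff of du: 36*u^3 + 54*u^2*v + 5*u*v^2 - 36*u - 7*v
  coeff of dv: u*(-18*u^2 + 5*u*v - 7)
F^* omega = (36*u^3 + 54*u^2*v + 5*u*v^2 - 36*u - 7*v) du + (u*(-18*u^2 + 5*u*v - 7)) dv.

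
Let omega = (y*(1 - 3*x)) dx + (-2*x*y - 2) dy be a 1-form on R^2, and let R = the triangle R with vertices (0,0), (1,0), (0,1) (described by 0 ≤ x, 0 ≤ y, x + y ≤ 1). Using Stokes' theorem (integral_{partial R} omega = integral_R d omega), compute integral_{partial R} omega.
integral_(partial R) omega = -1/3

Stokes: integral_partial_R omega = integral_R d omega with d omega = (∂Q/∂x - ∂P/∂y) dx ∧ dy.
  ∂Q/∂x = -2*y
  ∂P/∂y = 1 - 3*x
  integrand = ∂Q/∂x - ∂P/∂y = 3*x - 2*y - 1.
Integrating over R: integral_0^1 integral_0^{1-x} (3*x - 2*y - 1) dy dx = -1/3.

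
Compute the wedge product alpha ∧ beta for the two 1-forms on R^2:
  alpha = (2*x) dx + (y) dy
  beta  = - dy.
alpha ∧ beta = (-2*x) dx ∧ dy

Distribute the wedge, using dx_i ∧ dx_j = -dx_j ∧ dx_i and dx_i ∧ dx_i = 0. For each pair (i, j) with i < j, the coefficient of dx_i ∧ dx_j in alpha ∧ beta is (alpha_i * beta_j - alpha_j * beta_i). Collecting: alpha ∧ beta = (-2*x) dx ∧ dy.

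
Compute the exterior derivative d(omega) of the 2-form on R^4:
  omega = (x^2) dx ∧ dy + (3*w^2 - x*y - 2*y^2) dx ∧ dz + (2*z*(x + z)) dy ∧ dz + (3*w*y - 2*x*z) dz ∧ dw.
d(omega) = (x + 4*y + 2*z) dx ∧ dy ∧ dz + (6*w - 2*z) dx ∧ dz ∧ dw + (3*w) dy ∧ dz ∧ dw

For a 2-form omega = sum_{i<j} g_{ij} dx_i ∧ dx_j, the exterior derivative is
  d(omega) = sum_{i<j} d(g_{ij}) ∧ dx_i ∧ dx_j = sum_{i<j, k} (∂g_{ij}/∂x_k) dx_k ∧ dx_i ∧ dx_j.
Expand each term, using dx_k ∧ dx_i ∧ dx_j = sgn(permutation) dx_{(a)} ∧ dx_{(b)} ∧ dx_{(c)} with (a < b < c) sorted:
  d(3*w^2 - x*y - 2*y^2) includes (∂/∂y)(3*w^2 - x*y - 2*y^2) dy = (-x - 4*y) dy, which multiplied by dx ∧ dz gives (x + 4*y) dx ∧ dy ∧ dz
  d(3*w^2 - x*y - 2*y^2) includes (∂/∂w)(3*w^2 - x*y - 2*y^2) dw = (6*w) dw, which multiplied by dx ∧ dz gives (6*w) dx ∧ dz ∧ dw
  d(2*z*(x + z)) includes (∂/∂x)(2*z*(x + z)) dx = (2*z) dx, which multiplied by dy ∧ dz gives (2*z) dx ∧ dy ∧ dz
  d(3*w*y - 2*x*z) includes (∂/∂x)(3*w*y - 2*x*z) dx = (-2*z) dx, which multiplied by dz ∧ dw gives (-2*z) dx ∧ dz ∧ dw
  d(3*w*y - 2*x*z) includes (∂/∂y)(3*w*y - 2*x*z) dy = (3*w) dy, which multiplied by dz ∧ dw gives (3*w) dy ∧ dz ∧ dw
Collecting like 3-forms: d(omega) = (x + 4*y + 2*z) dx ∧ dy ∧ dz + (6*w - 2*z) dx ∧ dz ∧ dw + (3*w) dy ∧ dz ∧ dw.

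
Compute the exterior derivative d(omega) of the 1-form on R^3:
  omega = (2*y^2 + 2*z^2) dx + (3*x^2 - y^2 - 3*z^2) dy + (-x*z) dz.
d(omega) = (6*x - 4*y) dx ∧ dy + (-5*z) dx ∧ dz + (6*z) dy ∧ dz

For a 1-form omega = sum_i f_i dx_i, the exterior derivative is
  d(omega) = sum_{i < j} (∂f_j/∂x_i - ∂f_i/∂x_j) dx_i ∧ dx_j.
  coefficient of dx ∧ dy: ∂f_2/∂x - ∂f_1/∂y = ∂(3*x^2 - y^2 - 3*z^2)/∂x - ∂(2*y^2 + 2*z^2)/∂y = 6*x - 4*y
  coefficient of dx ∧ dz: ∂f_3/∂x - ∂f_1/∂z = ∂(-x*z)/∂x - ∂(2*y^2 + 2*z^2)/∂z = -5*z
  coefficient of dy ∧ dz: ∂f_3/∂y - ∂f_2/∂z = ∂(-x*z)/∂y - ∂(3*x^2 - y^2 - 3*z^2)/∂z = 6*z
Assembling: d(omega) = (6*x - 4*y) dx ∧ dy + (-5*z) dx ∧ dz + (6*z) dy ∧ dz.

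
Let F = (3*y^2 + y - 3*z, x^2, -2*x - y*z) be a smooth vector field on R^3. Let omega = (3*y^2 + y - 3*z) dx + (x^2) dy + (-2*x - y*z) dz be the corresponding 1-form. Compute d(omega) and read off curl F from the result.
d(omega) = (-z) dy ∧ dz + (-1) dz ∧ dx + (2*x - 6*y - 1) dx ∧ dy; curl F = (-z, -1, 2*x - 6*y - 1)

d omega = sum_{i<j} (∂f_j/∂x_i - ∂f_i/∂x_j) dx_i ∧ dx_j. Under the identification (dy ∧ dz, dz ∧ dx, dx ∧ dy) ↔ (e_x, e_y, e_z), the coefficients are exactly the components of curl F. Compute:
  ∂R/∂y - ∂Q/∂z = (-z) - (0) = -z
  ∂P/∂z - ∂R/∂x = (-3) - (-2) = -1
  ∂Q/∂x - ∂P/∂y = (2*x) - (6*y + 1) = 2*x - 6*y - 1.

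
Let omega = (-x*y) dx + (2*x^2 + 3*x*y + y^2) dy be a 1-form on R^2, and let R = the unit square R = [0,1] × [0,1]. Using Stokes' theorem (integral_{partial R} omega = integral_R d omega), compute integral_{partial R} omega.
integral_(partial R) omega = 4

Stokes: integral_partial_R omega = integral_R d omega with d omega = (∂Q/∂x - ∂P/∂y) dx ∧ dy.
  ∂Q/∂x = 4*x + 3*y
  ∂P/∂y = -x
  integrand = ∂Q/∂x - ∂P/∂y = 5*x + 3*y.
Integrating over R: integral_0^1 integral_0^1 (5*x + 3*y) dx dy = 4.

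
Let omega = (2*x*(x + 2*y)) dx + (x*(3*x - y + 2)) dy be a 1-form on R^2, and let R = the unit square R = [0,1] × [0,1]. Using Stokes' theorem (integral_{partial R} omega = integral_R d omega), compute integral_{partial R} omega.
integral_(partial R) omega = 5/2

Stokes: integral_partial_R omega = integral_R d omega with d omega = (∂Q/∂x - ∂P/∂y) dx ∧ dy.
  ∂Q/∂x = 6*x - y + 2
  ∂P/∂y = 4*x
  integrand = ∂Q/∂x - ∂P/∂y = 2*x - y + 2.
Integrating over R: integral_0^1 integral_0^1 (2*x - y + 2) dx dy = 5/2.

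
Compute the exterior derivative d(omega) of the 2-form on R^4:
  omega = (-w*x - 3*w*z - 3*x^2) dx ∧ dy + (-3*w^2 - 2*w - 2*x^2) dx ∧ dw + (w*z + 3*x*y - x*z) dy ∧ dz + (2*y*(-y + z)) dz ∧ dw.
d(omega) = (-3*w + 3*y - z) dx ∧ dy ∧ dz + (-x - 3*z) dx ∧ dy ∧ dw + (-4*y + 3*z) dy ∧ dz ∧ dw

For a 2-form omega = sum_{i<j} g_{ij} dx_i ∧ dx_j, the exterior derivative is
  d(omega) = sum_{i<j} d(g_{ij}) ∧ dx_i ∧ dx_j = sum_{i<j, k} (∂g_{ij}/∂x_k) dx_k ∧ dx_i ∧ dx_j.
Expand each term, using dx_k ∧ dx_i ∧ dx_j = sgn(permutation) dx_{(a)} ∧ dx_{(b)} ∧ dx_{(c)} with (a < b < c) sorted:
  d(-w*x - 3*w*z - 3*x^2) includes (∂/∂z)(-w*x - 3*w*z - 3*x^2) dz = (-3*w) dz, which multiplied by dx ∧ dy gives (-3*w) dx ∧ dy ∧ dz
  d(-w*x - 3*w*z - 3*x^2) includes (∂/∂w)(-w*x - 3*w*z - 3*x^2) dw = (-x - 3*z) dw, which multiplied by dx ∧ dy gives (-x - 3*z) dx ∧ dy ∧ dw
  d(w*z + 3*x*y - x*z) includes (∂/∂x)(w*z + 3*x*y - x*z) dx = (3*y - z) dx, which multiplied by dy ∧ dz gives (3*y - z) dx ∧ dy ∧ dz
  d(w*z + 3*x*y - x*z) includes (∂/∂w)(w*z + 3*x*y - x*z) dw = (z) dw, which multiplied by dy ∧ dz gives (z) dy ∧ dz ∧ dw
  d(2*y*(-y + z)) includes (∂/∂y)(2*y*(-y + z)) dy = (-4*y + 2*z) dy, which multiplied by dz ∧ dw gives (-4*y + 2*z) dy ∧ dz ∧ dw
Collecting like 3-forms: d(omega) = (-3*w + 3*y - z) dx ∧ dy ∧ dz + (-x - 3*z) dx ∧ dy ∧ dw + (-4*y + 3*z) dy ∧ dz ∧ dw.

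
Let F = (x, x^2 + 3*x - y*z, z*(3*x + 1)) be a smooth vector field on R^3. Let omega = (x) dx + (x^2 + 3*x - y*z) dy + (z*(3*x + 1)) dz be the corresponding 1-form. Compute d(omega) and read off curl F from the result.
d(omega) = (y) dy ∧ dz + (-3*z) dz ∧ dx + (2*x + 3) dx ∧ dy; curl F = (y, -3*z, 2*x + 3)

d omega = sum_{i<j} (∂f_j/∂x_i - ∂f_i/∂x_j) dx_i ∧ dx_j. Under the identification (dy ∧ dz, dz ∧ dx, dx ∧ dy) ↔ (e_x, e_y, e_z), the coefficients are exactly the components of curl F. Compute:
  ∂R/∂y - ∂Q/∂z = (0) - (-y) = y
  ∂P/∂z - ∂R/∂x = (0) - (3*z) = -3*z
  ∂Q/∂x - ∂P/∂y = (2*x + 3) - (0) = 2*x + 3.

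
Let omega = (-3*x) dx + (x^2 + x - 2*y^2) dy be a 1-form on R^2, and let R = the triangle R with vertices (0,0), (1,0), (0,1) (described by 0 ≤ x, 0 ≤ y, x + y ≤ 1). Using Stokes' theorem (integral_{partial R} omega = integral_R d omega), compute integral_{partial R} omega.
integral_(partial R) omega = 5/6

Stokes: integral_partial_R omega = integral_R d omega with d omega = (∂Q/∂x - ∂P/∂y) dx ∧ dy.
  ∂Q/∂x = 2*x + 1
  ∂P/∂y = 0
  integrand = ∂Q/∂x - ∂P/∂y = 2*x + 1.
Integrating over R: integral_0^1 integral_0^{1-x} (2*x + 1) dy dx = 5/6.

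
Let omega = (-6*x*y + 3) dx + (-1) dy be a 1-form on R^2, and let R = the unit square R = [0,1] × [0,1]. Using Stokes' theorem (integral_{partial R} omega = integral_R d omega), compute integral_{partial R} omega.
integral_(partial R) omega = 3

Stokes: integral_partial_R omega = integral_R d omega with d omega = (∂Q/∂x - ∂P/∂y) dx ∧ dy.
  ∂Q/∂x = 0
  ∂P/∂y = -6*x
  integrand = ∂Q/∂x - ∂P/∂y = 6*x.
Integrating over R: integral_0^1 integral_0^1 (6*x) dx dy = 3.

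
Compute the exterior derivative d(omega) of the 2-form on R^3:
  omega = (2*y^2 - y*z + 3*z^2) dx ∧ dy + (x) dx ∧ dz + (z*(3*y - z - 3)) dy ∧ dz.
d(omega) = (-y + 6*z) dx ∧ dy ∧ dz

For a 2-form omega = sum_{i<j} g_{ij} dx_i ∧ dx_j, the exterior derivative is
  d(omega) = sum_{i<j} d(g_{ij}) ∧ dx_i ∧ dx_j = sum_{i<j, k} (∂g_{ij}/∂x_k) dx_k ∧ dx_i ∧ dx_j.
Expand each term, using dx_k ∧ dx_i ∧ dx_j = sgn(permutation) dx_{(a)} ∧ dx_{(b)} ∧ dx_{(c)} with (a < b < c) sorted:
  d(2*y^2 - y*z + 3*z^2) includes (∂/∂z)(2*y^2 - y*z + 3*z^2) dz = (-y + 6*z) dz, which multiplied by dx ∧ dy gives (-y + 6*z) dx ∧ dy ∧ dz
Collecting like 3-forms: d(omega) = (-y + 6*z) dx ∧ dy ∧ dz.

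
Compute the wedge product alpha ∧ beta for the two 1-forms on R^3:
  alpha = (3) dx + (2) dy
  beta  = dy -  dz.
alpha ∧ beta = (3) dx ∧ dy + (-3) dx ∧ dz + (-2) dy ∧ dz

Distribute the wedge, using dx_i ∧ dx_j = -dx_j ∧ dx_i and dx_i ∧ dx_i = 0. For each pair (i, j) with i < j, the coefficient of dx_i ∧ dx_j in alpha ∧ beta is (alpha_i * beta_j - alpha_j * beta_i). Collecting: alpha ∧ beta = (3) dx ∧ dy + (-3) dx ∧ dz + (-2) dy ∧ dz.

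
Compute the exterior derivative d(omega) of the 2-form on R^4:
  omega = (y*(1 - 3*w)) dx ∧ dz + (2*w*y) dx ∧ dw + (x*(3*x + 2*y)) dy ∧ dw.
d(omega) = (3*w - 1) dx ∧ dy ∧ dz + (-3*y) dx ∧ dz ∧ dw + (-2*w + 6*x + 2*y) dx ∧ dy ∧ dw

For a 2-form omega = sum_{i<j} g_{ij} dx_i ∧ dx_j, the exterior derivative is
  d(omega) = sum_{i<j} d(g_{ij}) ∧ dx_i ∧ dx_j = sum_{i<j, k} (∂g_{ij}/∂x_k) dx_k ∧ dx_i ∧ dx_j.
Expand each term, using dx_k ∧ dx_i ∧ dx_j = sgn(permutation) dx_{(a)} ∧ dx_{(b)} ∧ dx_{(c)} with (a < b < c) sorted:
  d(y*(1 - 3*w)) includes (∂/∂y)(y*(1 - 3*w)) dy = (1 - 3*w) dy, which multiplied by dx ∧ dz gives (3*w - 1) dx ∧ dy ∧ dz
  d(y*(1 - 3*w)) includes (∂/∂w)(y*(1 - 3*w)) dw = (-3*y) dw, which multiplied by dx ∧ dz gives (-3*y) dx ∧ dz ∧ dw
  d(2*w*y) includes (∂/∂y)(2*w*y) dy = (2*w) dy, which multiplied by dx ∧ dw gives (-2*w) dx ∧ dy ∧ dw
  d(x*(3*x + 2*y)) includes (∂/∂x)(x*(3*x + 2*y)) dx = (6*x + 2*y) dx, which multiplied by dy ∧ dw gives (6*x + 2*y) dx ∧ dy ∧ dw
Collecting like 3-forms: d(omega) = (3*w - 1) dx ∧ dy ∧ dz + (-3*y) dx ∧ dz ∧ dw + (-2*w + 6*x + 2*y) dx ∧ dy ∧ dw.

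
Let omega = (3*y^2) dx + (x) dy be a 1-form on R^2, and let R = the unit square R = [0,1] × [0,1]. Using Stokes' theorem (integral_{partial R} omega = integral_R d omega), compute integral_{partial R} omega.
integral_(partial R) omega = -2

Stokes: integral_partial_R omega = integral_R d omega with d omega = (∂Q/∂x - ∂P/∂y) dx ∧ dy.
  ∂Q/∂x = 1
  ∂P/∂y = 6*y
  integrand = ∂Q/∂x - ∂P/∂y = 1 - 6*y.
Integrating over R: integral_0^1 integral_0^1 (1 - 6*y) dx dy = -2.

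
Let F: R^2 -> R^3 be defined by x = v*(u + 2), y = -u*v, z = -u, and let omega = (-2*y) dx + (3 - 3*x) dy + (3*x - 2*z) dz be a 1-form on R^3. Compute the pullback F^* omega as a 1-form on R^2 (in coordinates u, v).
F^* omega = (5*u*v^2 - 3*u*v - 2*u + 6*v^2 - 9*v) du + (u*(5*u*v + 10*v - 3)) dv

Using F^*(f dg) = (f ∘ F) d(g ∘ F), substitute each coordinate x_i by F_i(u, v) in f_i, and replace dx_i by d F_i = (∂F_i/∂u) du + (∂F_i/∂v) dv.
  For the x component: f_1(F) = 2*u*v; d F_1 = (v) du + (u + 2) dv
  For the y component: f_2(F) = -3*u*v - 6*v + 3; d F_2 = (-v) du + (-u) dv
  For the z component: f_3(F) = 3*u*v + 2*u + 6*v; d F_3 = (-1) du + (0) dv
Combining and collecting du, dv coefficients:
  coeff of du: 5*u*v^2 - 3*u*v - 2*u + 6*v^2 - 9*v
  coeff of dv: u*(5*u*v + 10*v - 3)
F^* omega = (5*u*v^2 - 3*u*v - 2*u + 6*v^2 - 9*v) du + (u*(5*u*v + 10*v - 3)) dv.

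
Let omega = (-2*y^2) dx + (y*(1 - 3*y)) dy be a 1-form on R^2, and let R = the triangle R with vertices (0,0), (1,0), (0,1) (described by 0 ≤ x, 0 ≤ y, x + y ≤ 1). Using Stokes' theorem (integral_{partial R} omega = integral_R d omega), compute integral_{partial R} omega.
integral_(partial R) omega = 2/3

Stokes: integral_partial_R omega = integral_R d omega with d omega = (∂Q/∂x - ∂P/∂y) dx ∧ dy.
  ∂Q/∂x = 0
  ∂P/∂y = -4*y
  integrand = ∂Q/∂x - ∂P/∂y = 4*y.
Integrating over R: integral_0^1 integral_0^{1-x} (4*y) dy dx = 2/3.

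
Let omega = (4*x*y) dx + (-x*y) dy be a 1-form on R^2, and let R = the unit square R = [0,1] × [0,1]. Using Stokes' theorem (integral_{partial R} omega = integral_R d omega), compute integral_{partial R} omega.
integral_(partial R) omega = -5/2

Stokes: integral_partial_R omega = integral_R d omega with d omega = (∂Q/∂x - ∂P/∂y) dx ∧ dy.
  ∂Q/∂x = -y
  ∂P/∂y = 4*x
  integrand = ∂Q/∂x - ∂P/∂y = -4*x - y.
Integrating over R: integral_0^1 integral_0^1 (-4*x - y) dx dy = -5/2.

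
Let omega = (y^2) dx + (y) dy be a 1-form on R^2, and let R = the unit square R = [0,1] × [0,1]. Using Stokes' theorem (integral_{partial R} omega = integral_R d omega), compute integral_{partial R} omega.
integral_(partial R) omega = -1

Stokes: integral_partial_R omega = integral_R d omega with d omega = (∂Q/∂x - ∂P/∂y) dx ∧ dy.
  ∂Q/∂x = 0
  ∂P/∂y = 2*y
  integrand = ∂Q/∂x - ∂P/∂y = -2*y.
Integrating over R: integral_0^1 integral_0^1 (-2*y) dx dy = -1.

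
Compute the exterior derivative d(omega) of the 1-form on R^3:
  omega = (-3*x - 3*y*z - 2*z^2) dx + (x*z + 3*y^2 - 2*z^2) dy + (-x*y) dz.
d(omega) = (4*z) dx ∧ dy + (2*y + 4*z) dx ∧ dz + (-2*x + 4*z) dy ∧ dz

For a 1-form omega = sum_i f_i dx_i, the exterior derivative is
  d(omega) = sum_{i < j} (∂f_j/∂x_i - ∂f_i/∂x_j) dx_i ∧ dx_j.
  coefficient of dx ∧ dy: ∂f_2/∂x - ∂f_1/∂y = ∂(x*z + 3*y^2 - 2*z^2)/∂x - ∂(-3*x - 3*y*z - 2*z^2)/∂y = 4*z
  coefficient of dx ∧ dz: ∂f_3/∂x - ∂f_1/∂z = ∂(-x*y)/∂x - ∂(-3*x - 3*y*z - 2*z^2)/∂z = 2*y + 4*z
  coefficient of dy ∧ dz: ∂f_3/∂y - ∂f_2/∂z = ∂(-x*y)/∂y - ∂(x*z + 3*y^2 - 2*z^2)/∂z = -2*x + 4*z
Assembling: d(omega) = (4*z) dx ∧ dy + (2*y + 4*z) dx ∧ dz + (-2*x + 4*z) dy ∧ dz.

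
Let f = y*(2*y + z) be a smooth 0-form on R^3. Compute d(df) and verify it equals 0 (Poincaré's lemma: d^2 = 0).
d(df) = 0

Step 1: df = sum_i (∂f/∂x_i) dx_i = (0) dx + (4*y + z) dy + (y) dz.
Step 2: Apply d again. Using the 1-form formula, the coefficient of dx ∧ dy in d(df) is ∂^2 f/∂x ∂y - ∂^2 f/∂y ∂x = (0) - (0) = 0 (equality of mixed partials for smooth f).
Similarly for dx ∧ dz and dy ∧ dz — all coefficients vanish. So d(df) = 0.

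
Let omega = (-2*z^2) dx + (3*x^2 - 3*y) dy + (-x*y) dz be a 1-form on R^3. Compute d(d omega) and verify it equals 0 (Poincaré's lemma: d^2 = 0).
d(d omega) = 0

Step 1: d omega = sum_{i<j} (∂f_j/∂x_i - ∂f_i/∂x_j) dx_i ∧ dx_j:
  coeff of dx ∧ dy: 6*x
  coeff of dx ∧ dz: -y + 4*z
  coeff of dy ∧ dz: -x
Step 2: Apply d again to each 2-form coefficient. The only possible 3-form in R^3 is dx ∧ dy ∧ dz, with coefficient
  ∂(coeff of dy∧dz)/∂x - ∂(coeff of dx∧dz)/∂y + ∂(coeff of dx∧dy)/∂z
  = ∂/∂x (-x) - ∂/∂y (-y + 4*z) + ∂/∂z (6*x).
Each of these terms simplifies to sums of mixed partials that cancel in pairs. The result is 0 (by equality of mixed partials for smooth functions — Schwarz / Clairaut).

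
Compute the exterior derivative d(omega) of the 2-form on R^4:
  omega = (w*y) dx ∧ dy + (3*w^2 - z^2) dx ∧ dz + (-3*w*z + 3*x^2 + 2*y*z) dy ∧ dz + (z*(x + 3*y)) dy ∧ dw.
d(omega) = (y + z) dx ∧ dy ∧ dw + (6*w) dx ∧ dz ∧ dw + (6*x) dx ∧ dy ∧ dz + (-x - 3*y - 3*z) dy ∧ dz ∧ dw

For a 2-form omega = sum_{i<j} g_{ij} dx_i ∧ dx_j, the exterior derivative is
  d(omega) = sum_{i<j} d(g_{ij}) ∧ dx_i ∧ dx_j = sum_{i<j, k} (∂g_{ij}/∂x_k) dx_k ∧ dx_i ∧ dx_j.
Expand each term, using dx_k ∧ dx_i ∧ dx_j = sgn(permutation) dx_{(a)} ∧ dx_{(b)} ∧ dx_{(c)} with (a < b < c) sorted:
  d(w*y) includes (∂/∂w)(w*y) dw = (y) dw, which multiplied by dx ∧ dy gives (y) dx ∧ dy ∧ dw
  d(3*w^2 - z^2) includes (∂/∂w)(3*w^2 - z^2) dw = (6*w) dw, which multiplied by dx ∧ dz gives (6*w) dx ∧ dz ∧ dw
  d(-3*w*z + 3*x^2 + 2*y*z) includes (∂/∂x)(-3*w*z + 3*x^2 + 2*y*z) dx = (6*x) dx, which multiplied by dy ∧ dz gives (6*x) dx ∧ dy ∧ dz
  d(-3*w*z + 3*x^2 + 2*y*z) includes (∂/∂w)(-3*w*z + 3*x^2 + 2*y*z) dw = (-3*z) dw, which multiplied by dy ∧ dz gives (-3*z) dy ∧ dz ∧ dw
  d(z*(x + 3*y)) includes (∂/∂x)(z*(x + 3*y)) dx = (z) dx, which multiplied by dy ∧ dw gives (z) dx ∧ dy ∧ dw
  d(z*(x + 3*y)) includes (∂/∂z)(z*(x + 3*y)) dz = (x + 3*y) dz, which multiplied by dy ∧ dw gives (-x - 3*y) dy ∧ dz ∧ dw
Collecting like 3-forms: d(omega) = (y + z) dx ∧ dy ∧ dw + (6*w) dx ∧ dz ∧ dw + (6*x) dx ∧ dy ∧ dz + (-x - 3*y - 3*z) dy ∧ dz ∧ dw.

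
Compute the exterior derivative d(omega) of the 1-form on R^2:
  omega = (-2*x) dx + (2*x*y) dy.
d(omega) = (2*y) dx ∧ dy

For a 1-form omega = sum_i f_i dx_i, the exterior derivative is
  d(omega) = sum_{i < j} (∂f_j/∂x_i - ∂f_i/∂x_j) dx_i ∧ dx_j.
  coefficient of dx ∧ dy: ∂f_2/∂x - ∂f_1/∂y = ∂(2*x*y)/∂x - ∂(-2*x)/∂y = 2*y
Assembling: d(omega) = (2*y) dx ∧ dy.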